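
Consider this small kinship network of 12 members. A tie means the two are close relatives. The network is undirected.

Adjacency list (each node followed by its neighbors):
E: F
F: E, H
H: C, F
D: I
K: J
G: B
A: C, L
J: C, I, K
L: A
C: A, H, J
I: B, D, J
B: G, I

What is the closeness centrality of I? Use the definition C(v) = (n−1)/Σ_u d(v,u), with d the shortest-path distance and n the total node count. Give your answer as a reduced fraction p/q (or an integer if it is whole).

Distances from I: A:3, B:1, C:2, D:1, E:5, F:4, G:2, H:3, J:1, K:2, L:4. Sum = 28.
n = 12, so closeness = 11/28.

11/28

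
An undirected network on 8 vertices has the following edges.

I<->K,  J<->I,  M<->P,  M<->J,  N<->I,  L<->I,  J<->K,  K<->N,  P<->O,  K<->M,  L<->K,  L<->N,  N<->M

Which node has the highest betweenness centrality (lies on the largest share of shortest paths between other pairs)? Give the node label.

Unnormalized betweenness of each node: I:5/6, J:1, K:10/3, L:0, M:31/3, N:5/2, O:0, P:6.
M has the largest value, 31/3, making it the main broker — the node through which the most shortest paths run.

M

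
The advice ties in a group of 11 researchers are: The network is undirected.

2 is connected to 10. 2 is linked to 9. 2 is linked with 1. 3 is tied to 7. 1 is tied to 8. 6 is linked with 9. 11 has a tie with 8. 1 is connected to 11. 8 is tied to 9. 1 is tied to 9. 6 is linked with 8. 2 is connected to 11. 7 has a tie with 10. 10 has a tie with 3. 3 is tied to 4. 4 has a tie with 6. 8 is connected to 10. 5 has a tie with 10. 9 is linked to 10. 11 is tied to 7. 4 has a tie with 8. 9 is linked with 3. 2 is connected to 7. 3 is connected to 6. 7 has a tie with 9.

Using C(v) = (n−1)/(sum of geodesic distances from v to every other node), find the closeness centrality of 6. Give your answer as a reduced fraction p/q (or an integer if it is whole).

10/17

Distances from 6: 1:2, 2:2, 3:1, 4:1, 5:3, 7:2, 8:1, 9:1, 10:2, 11:2. Sum = 17.
n = 11, so closeness = 10/17.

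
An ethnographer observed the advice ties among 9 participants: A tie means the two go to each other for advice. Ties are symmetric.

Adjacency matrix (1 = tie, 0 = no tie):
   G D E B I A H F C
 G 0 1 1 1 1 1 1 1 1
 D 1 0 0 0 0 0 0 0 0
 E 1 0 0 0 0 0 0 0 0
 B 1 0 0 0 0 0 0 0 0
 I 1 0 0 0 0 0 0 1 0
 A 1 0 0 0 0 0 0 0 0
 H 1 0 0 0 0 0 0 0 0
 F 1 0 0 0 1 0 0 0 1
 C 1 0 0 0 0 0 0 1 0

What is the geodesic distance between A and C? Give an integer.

One shortest route is A – G – C, which uses 2 edges, and A and C are not directly tied, so nothing shorter exists. So d(A,C) = 2.

2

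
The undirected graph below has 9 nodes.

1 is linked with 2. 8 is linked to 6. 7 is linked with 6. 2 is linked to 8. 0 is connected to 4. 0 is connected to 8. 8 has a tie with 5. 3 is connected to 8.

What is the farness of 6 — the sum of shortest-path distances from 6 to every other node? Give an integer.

Distances from 6: 0:2, 1:3, 2:2, 3:2, 4:3, 5:2, 7:1, 8:1.
Sum = 2 + 3 + 2 + 2 + 3 + 2 + 1 + 1 = 16.

16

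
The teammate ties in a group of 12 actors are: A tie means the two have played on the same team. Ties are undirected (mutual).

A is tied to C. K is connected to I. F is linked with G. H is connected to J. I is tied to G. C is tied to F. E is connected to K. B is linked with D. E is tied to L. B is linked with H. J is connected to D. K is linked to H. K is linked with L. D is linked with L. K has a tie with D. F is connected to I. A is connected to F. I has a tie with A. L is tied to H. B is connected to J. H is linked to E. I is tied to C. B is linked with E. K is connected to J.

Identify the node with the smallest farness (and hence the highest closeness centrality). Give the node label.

Farness (sum of distances to all others) for each node — A:26, B:27, C:26, D:22, E:22, F:25, G:27, H:21, I:18, J:22, K:16, L:22.
The smallest farness is 16, for K, so K has the highest closeness.

K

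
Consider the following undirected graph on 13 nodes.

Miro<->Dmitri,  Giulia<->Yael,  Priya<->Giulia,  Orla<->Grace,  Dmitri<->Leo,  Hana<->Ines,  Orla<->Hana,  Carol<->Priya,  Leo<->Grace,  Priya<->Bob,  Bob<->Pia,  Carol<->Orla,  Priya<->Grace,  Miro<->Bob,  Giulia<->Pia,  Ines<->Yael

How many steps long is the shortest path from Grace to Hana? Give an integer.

One shortest route is Grace – Orla – Hana, which uses 2 edges, and Grace and Hana are not directly tied, so nothing shorter exists. So d(Grace,Hana) = 2.

2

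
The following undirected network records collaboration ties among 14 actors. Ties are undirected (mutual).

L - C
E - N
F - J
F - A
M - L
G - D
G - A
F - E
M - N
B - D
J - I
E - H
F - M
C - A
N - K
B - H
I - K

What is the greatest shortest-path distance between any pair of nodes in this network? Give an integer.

5

Eccentricity of each node (its greatest distance to any other): A:4, B:5, C:4, D:5, E:3, F:3, G:5, H:4, I:5, J:4, K:5, L:5, M:4, N:4.
The maximum eccentricity is 5, realized for instance by the pair D–I via D – G – A – F – J – I. So the diameter is 5.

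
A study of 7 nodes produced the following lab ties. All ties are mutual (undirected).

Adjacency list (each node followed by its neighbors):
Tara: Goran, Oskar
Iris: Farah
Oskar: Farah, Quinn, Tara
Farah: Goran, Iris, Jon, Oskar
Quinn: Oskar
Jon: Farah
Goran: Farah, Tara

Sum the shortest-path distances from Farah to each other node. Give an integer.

8

Distances from Farah: Goran:1, Iris:1, Jon:1, Oskar:1, Quinn:2, Tara:2.
Sum = 1 + 1 + 1 + 1 + 2 + 2 = 8.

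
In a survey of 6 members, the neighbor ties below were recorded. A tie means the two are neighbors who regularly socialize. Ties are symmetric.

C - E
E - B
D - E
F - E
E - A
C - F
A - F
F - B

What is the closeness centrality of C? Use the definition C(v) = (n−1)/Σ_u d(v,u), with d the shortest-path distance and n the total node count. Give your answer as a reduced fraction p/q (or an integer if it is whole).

Distances from C: A:2, B:2, D:2, E:1, F:1. Sum = 8.
n = 6, so closeness = 5/8.

5/8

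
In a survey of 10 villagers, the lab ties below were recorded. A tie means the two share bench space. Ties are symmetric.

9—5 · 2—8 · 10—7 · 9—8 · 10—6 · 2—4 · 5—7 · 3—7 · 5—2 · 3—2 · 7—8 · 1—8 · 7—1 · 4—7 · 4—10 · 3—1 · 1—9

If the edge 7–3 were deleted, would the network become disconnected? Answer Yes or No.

Even without that edge, 7 still reaches 3 via 7 – 1 – 3, so the network stays connected. Not a bridge.

No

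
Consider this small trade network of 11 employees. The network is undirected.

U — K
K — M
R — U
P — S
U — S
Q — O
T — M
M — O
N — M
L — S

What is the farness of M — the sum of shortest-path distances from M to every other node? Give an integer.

Distances from M: K:1, L:4, N:1, O:1, P:4, Q:2, R:3, S:3, T:1, U:2.
Sum = 1 + 4 + 1 + 1 + 4 + 2 + 3 + 3 + 1 + 2 = 22.

22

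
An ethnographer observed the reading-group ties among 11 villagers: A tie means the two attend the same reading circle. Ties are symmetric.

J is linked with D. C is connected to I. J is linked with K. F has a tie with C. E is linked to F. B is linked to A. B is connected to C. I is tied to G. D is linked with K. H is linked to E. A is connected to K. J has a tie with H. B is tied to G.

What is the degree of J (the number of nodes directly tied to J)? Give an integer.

3

J is directly tied to D, H, and K. That is 3 neighbors, so the degree of J is 3.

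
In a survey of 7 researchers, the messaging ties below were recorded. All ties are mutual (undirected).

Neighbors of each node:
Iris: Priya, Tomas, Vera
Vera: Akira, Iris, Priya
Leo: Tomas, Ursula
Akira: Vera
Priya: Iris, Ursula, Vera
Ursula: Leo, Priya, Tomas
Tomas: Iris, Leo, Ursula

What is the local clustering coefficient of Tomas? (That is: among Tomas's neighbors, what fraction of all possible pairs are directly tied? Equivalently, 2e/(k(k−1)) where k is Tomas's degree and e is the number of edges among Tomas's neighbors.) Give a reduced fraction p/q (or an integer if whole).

Tomas's neighbors: Iris, Leo, and Ursula (k = 3).
Possible neighbor pairs: C(3,2) = 3. Edges among them: Leo–Ursula → e = 1.
Clustering(Tomas) = 1/3.

1/3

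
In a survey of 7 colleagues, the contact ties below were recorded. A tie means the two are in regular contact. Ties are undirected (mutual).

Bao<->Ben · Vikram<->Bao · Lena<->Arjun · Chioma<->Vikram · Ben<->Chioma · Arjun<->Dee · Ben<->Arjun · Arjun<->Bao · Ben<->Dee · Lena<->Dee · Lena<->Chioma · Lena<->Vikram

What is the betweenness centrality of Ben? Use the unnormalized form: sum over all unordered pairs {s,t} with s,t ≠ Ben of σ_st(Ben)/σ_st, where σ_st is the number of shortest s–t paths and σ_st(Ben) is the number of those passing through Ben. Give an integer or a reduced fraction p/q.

2

Pairs whose geodesics pass through Ben — Dee–Bao: 1/2; Dee–Chioma: 1/2; Arjun–Chioma: 1/2; Bao–Chioma: 1/2.
All other pairs contribute 0.
Summing the contributions gives betweenness(Ben) = 2.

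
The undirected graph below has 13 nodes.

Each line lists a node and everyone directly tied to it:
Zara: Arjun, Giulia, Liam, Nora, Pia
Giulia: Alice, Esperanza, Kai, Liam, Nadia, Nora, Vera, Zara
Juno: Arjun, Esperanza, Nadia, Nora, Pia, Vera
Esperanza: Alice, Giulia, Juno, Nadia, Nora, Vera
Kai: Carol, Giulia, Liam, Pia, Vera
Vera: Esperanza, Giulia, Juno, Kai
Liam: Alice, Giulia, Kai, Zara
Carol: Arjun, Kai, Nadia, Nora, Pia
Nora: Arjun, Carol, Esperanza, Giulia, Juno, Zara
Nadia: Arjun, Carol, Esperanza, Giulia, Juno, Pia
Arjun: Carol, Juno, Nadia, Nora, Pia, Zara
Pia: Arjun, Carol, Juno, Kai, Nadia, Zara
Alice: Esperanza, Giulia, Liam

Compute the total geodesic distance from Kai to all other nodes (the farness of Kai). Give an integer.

Distances from Kai: Alice:2, Arjun:2, Carol:1, Esperanza:2, Giulia:1, Juno:2, Liam:1, Nadia:2, Nora:2, Pia:1, Vera:1, Zara:2.
Sum = 2 + 2 + 1 + 2 + 1 + 2 + 1 + 2 + 2 + 1 + 1 + 2 = 19.

19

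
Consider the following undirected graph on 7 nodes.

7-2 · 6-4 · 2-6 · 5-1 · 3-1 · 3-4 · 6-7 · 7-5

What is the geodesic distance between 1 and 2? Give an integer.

One shortest route is 1 – 5 – 7 – 2, which uses 3 edges, and at distance 2 from 1 we only reach {4, 7}, which does not include 2. So d(1,2) = 3.

3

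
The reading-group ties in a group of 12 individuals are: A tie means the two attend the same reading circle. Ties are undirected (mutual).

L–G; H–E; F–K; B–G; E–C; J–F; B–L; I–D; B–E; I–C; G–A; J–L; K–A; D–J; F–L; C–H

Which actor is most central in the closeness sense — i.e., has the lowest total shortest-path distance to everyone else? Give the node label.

Farness (sum of distances to all others) for each node — A:31, B:22, C:29, D:27, E:25, F:25, G:24, H:32, I:30, J:24, K:32, L:21.
The smallest farness is 21, for L, so L has the highest closeness.

L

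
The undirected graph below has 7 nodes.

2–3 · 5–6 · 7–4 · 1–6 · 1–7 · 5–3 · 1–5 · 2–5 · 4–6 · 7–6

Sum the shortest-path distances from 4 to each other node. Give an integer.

12

Distances from 4: 1:2, 2:3, 3:3, 5:2, 6:1, 7:1.
Sum = 2 + 3 + 3 + 2 + 1 + 1 = 12.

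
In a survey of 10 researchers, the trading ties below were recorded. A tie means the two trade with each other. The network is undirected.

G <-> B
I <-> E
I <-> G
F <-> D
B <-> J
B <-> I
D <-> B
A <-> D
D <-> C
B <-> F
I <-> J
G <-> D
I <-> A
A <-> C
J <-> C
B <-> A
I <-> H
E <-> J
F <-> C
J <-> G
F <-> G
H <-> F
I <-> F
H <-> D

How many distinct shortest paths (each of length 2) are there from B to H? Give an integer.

The shortest distance is 2. The length-2 paths are: B–I–H; B–F–H; B–D–H.
That gives 3 distinct shortest paths.

3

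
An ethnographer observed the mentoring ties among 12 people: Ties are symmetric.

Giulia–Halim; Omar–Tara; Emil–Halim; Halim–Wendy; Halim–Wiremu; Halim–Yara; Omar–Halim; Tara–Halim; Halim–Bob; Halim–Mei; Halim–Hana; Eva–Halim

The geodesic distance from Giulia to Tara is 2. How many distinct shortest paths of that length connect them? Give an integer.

The shortest distance is 2, and the only length-2 path is Giulia–Halim–Tara. So there is exactly 1 shortest path.

1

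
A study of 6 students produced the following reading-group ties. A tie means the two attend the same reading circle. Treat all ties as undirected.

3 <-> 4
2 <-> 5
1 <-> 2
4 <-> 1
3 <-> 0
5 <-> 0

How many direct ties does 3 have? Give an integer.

3 is directly tied to 0 and 4. That is 2 neighbors, so the degree of 3 is 2.

2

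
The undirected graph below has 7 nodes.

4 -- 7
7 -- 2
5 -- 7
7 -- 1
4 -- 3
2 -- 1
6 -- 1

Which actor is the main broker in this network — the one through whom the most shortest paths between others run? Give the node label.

Unnormalized betweenness of each node: 1:5, 2:0, 3:0, 4:5, 5:0, 6:0, 7:11.
7 has the largest value, 11, making it the main broker — the node through which the most shortest paths run.

7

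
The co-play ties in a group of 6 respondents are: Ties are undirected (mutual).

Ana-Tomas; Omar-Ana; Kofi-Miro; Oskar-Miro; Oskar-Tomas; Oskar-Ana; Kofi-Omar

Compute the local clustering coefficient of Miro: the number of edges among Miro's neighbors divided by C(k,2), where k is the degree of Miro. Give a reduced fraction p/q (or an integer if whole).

0

Miro's neighbors: Kofi and Oskar (k = 2).
Possible neighbor pairs: C(2,2) = 1. Edges among them: none → e = 0.
Clustering(Miro) = 0/1.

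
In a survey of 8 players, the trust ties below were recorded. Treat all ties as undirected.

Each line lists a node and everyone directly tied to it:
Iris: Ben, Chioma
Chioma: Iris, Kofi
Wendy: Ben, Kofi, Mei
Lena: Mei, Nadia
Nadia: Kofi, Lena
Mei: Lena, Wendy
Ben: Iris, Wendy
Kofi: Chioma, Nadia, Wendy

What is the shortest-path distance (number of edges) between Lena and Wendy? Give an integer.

One shortest route is Lena – Mei – Wendy, which uses 2 edges, and Lena and Wendy are not directly tied, so nothing shorter exists. So d(Lena,Wendy) = 2.

2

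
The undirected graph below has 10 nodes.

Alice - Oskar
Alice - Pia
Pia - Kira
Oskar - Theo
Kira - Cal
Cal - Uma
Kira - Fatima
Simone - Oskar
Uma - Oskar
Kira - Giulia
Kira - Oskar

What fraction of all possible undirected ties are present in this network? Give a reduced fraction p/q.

11/45

There are 11 edges and 10 nodes, so the maximum possible is C(10,2) = 45.
Density = 11/45.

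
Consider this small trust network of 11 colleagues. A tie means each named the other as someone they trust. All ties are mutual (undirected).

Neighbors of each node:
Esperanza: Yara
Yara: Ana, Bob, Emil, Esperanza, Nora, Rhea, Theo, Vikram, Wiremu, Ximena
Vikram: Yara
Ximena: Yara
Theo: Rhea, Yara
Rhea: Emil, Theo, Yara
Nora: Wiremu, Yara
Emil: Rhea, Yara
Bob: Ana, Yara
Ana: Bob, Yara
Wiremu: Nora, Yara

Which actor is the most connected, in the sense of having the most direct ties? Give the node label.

Yara

Degrees — Ana:2, Bob:2, Emil:2, Esperanza:1, Nora:2, Rhea:3, Theo:2, Vikram:1, Wiremu:2, Ximena:1, Yara:10.
The maximum is 10, attained only by Yara.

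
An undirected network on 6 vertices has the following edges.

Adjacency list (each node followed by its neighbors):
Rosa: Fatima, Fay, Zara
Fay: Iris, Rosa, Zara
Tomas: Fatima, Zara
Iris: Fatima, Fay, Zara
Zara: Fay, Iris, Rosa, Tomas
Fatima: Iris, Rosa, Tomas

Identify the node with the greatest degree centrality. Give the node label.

Degrees — Fatima:3, Fay:3, Iris:3, Rosa:3, Tomas:2, Zara:4.
The maximum is 4, attained only by Zara.

Zara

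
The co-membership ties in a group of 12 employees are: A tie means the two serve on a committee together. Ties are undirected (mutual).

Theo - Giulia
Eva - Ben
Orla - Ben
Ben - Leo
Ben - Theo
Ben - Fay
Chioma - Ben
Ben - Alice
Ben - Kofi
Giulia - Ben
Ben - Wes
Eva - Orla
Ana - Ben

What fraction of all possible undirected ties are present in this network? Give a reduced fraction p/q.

13/66

There are 13 edges and 12 nodes, so the maximum possible is C(12,2) = 66.
Density = 13/66.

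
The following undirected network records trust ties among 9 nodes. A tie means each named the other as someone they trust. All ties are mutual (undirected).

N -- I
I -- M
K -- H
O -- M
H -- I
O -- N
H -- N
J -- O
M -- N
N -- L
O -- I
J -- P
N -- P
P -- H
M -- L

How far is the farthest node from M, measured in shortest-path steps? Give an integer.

Distances from M: H:2, I:1, J:2, K:3, L:1, N:1, O:1, P:2.
The largest is 3 (to K), so the eccentricity of M is 3.

3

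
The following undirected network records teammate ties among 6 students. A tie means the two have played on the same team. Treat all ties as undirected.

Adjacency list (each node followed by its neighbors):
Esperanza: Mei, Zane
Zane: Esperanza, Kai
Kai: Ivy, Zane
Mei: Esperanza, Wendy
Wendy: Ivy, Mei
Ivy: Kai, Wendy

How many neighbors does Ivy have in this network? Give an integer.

Ivy is directly tied to Kai and Wendy. That is 2 neighbors, so the degree of Ivy is 2.

2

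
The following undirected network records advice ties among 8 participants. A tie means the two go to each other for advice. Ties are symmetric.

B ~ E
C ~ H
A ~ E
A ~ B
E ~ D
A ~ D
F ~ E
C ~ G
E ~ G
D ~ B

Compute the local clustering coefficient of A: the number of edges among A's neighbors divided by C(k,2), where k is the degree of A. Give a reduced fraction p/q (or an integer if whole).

A's neighbors: B, D, and E (k = 3).
Possible neighbor pairs: C(3,2) = 3. Edges among them: B–D, B–E, D–E → e = 3.
Clustering(A) = 3/3 = 1.

1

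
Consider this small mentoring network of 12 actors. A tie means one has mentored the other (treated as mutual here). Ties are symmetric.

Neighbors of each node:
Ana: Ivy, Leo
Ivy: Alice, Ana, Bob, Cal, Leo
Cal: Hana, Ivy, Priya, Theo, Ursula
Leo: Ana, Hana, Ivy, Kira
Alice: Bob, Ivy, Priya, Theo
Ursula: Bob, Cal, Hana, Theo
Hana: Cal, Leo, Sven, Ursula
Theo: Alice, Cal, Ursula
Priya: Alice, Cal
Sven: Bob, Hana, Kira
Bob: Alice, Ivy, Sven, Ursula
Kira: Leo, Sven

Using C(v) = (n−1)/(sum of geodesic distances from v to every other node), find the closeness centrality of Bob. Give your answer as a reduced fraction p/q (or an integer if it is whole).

Distances from Bob: Alice:1, Ana:2, Cal:2, Hana:2, Ivy:1, Kira:2, Leo:2, Priya:2, Sven:1, Theo:2, Ursula:1. Sum = 18.
n = 12, so closeness = 11/18.

11/18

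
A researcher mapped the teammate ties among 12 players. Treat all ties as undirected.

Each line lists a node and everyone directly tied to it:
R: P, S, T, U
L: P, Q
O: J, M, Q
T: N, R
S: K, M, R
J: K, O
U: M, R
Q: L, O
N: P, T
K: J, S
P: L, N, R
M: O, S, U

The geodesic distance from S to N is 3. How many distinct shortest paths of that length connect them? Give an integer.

The shortest distance is 3. The length-3 paths are: S–R–P–N; S–R–T–N.
That gives 2 distinct shortest paths.

2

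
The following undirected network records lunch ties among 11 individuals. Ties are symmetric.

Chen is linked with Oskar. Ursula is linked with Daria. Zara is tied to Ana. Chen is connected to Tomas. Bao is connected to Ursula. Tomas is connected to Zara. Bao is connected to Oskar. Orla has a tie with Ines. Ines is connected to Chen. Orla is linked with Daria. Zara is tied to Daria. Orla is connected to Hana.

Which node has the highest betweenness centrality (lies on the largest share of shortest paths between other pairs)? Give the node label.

Unnormalized betweenness of each node: Ana:0, Bao:3, Chen:11, Daria:16, Hana:0, Ines:11/2, Orla:25/2, Oskar:4, Tomas:11/2, Ursula:6, Zara:25/2.
Daria has the largest value, 16, making it the main broker — the node through which the most shortest paths run.

Daria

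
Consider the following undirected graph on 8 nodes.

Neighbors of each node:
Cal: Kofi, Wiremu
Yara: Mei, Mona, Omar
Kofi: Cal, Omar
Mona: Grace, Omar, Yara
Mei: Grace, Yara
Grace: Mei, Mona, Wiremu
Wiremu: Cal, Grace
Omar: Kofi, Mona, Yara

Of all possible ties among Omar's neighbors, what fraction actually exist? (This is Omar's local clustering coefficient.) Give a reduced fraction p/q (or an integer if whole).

1/3

Omar's neighbors: Kofi, Mona, and Yara (k = 3).
Possible neighbor pairs: C(3,2) = 3. Edges among them: Mona–Yara → e = 1.
Clustering(Omar) = 1/3.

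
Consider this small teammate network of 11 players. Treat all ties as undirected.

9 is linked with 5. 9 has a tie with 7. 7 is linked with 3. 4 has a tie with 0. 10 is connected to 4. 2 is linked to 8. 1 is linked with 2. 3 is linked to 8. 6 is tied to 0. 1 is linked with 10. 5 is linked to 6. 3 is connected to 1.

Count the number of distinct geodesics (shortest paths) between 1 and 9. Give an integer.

The shortest distance is 3, and the only length-3 path is 1–3–7–9. So there is exactly 1 shortest path.

1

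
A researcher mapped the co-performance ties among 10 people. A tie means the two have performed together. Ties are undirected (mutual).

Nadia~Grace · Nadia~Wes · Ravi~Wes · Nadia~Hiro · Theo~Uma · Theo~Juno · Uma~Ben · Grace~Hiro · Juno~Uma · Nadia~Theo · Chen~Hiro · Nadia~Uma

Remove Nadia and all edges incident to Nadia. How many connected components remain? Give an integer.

3

Without Nadia, the remaining ties split the others into: {Chen, Grace, Hiro}; {Ben, Juno, Theo, Uma}; {Ravi, Wes}.
That's 3 separate components.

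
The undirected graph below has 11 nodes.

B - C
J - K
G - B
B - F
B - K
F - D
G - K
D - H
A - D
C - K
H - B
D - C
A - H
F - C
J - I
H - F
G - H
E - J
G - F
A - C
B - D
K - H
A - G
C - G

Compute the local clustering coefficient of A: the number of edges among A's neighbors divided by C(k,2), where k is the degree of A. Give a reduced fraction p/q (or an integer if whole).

2/3

A's neighbors: C, D, G, and H (k = 4).
Possible neighbor pairs: C(4,2) = 6. Edges among them: C–D, C–G, D–H, G–H → e = 4.
Clustering(A) = 4/6 = 2/3.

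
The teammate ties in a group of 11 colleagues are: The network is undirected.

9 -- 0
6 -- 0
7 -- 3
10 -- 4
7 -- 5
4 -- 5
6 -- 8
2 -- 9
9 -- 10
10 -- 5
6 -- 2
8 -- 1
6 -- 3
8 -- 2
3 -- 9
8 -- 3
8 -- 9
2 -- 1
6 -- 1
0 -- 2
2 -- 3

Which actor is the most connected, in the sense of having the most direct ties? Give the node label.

2

Degrees — 0:3, 1:3, 2:6, 3:5, 4:2, 5:3, 6:5, 7:2, 8:5, 9:5, 10:3.
The maximum is 6, attained only by 2.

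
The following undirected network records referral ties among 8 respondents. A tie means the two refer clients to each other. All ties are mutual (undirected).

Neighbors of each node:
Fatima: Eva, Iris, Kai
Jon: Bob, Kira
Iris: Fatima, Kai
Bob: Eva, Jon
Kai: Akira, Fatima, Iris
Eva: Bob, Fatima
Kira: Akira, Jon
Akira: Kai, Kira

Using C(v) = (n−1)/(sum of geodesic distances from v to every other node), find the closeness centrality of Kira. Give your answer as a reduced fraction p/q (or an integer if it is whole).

7/15

Distances from Kira: Akira:1, Bob:2, Eva:3, Fatima:3, Iris:3, Jon:1, Kai:2. Sum = 15.
n = 8, so closeness = 7/15.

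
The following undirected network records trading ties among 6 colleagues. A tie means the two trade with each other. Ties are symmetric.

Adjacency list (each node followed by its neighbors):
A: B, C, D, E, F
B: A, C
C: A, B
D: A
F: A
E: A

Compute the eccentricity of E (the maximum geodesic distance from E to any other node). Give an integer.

2

Distances from E: A:1, B:2, C:2, D:2, F:2.
The largest is 2 (to F, D, B, and C), so the eccentricity of E is 2.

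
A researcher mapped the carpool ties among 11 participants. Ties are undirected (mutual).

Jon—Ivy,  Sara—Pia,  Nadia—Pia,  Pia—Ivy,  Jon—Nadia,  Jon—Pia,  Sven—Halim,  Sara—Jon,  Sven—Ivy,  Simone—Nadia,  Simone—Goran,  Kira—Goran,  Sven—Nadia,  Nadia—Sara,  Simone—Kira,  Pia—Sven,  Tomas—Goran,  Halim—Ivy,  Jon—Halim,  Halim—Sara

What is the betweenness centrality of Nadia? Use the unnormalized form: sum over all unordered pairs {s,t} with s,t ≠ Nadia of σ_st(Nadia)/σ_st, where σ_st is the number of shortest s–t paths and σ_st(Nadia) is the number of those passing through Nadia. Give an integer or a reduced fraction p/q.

Pairs whose geodesics pass through Nadia — Sara–Sven: 1/3; Sara–Simone: 1; Sara–Goran: 1; Sara–Kira: 1; Sara–Tomas: 1; Ivy–Simone: 3/3; Ivy–Goran: 3/3; Ivy–Kira: 3/3; Ivy–Tomas: 3/3; Halim–Simone: 3/3; Halim–Goran: 3/3; Halim–Kira: 3/3; Halim–Tomas: 3/3; Sven–Jon: 1/4 … (+12 more pairs).
All other pairs contribute 0.
Summing the contributions gives betweenness(Nadia) = 295/12.

295/12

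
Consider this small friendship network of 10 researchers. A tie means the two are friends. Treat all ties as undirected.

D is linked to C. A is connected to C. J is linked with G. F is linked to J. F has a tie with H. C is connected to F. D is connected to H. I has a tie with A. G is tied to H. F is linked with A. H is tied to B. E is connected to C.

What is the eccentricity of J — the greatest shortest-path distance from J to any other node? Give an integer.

Distances from J: A:2, B:3, C:2, D:3, E:3, F:1, G:1, H:2, I:3.
The largest is 3 (to D, E, B, and I), so the eccentricity of J is 3.

3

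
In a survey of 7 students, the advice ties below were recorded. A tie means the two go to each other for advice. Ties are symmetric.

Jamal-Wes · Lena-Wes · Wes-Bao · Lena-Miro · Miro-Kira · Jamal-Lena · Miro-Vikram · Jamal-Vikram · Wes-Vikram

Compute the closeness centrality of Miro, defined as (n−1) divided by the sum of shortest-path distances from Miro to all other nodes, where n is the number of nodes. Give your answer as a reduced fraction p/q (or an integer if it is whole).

Distances from Miro: Bao:3, Jamal:2, Kira:1, Lena:1, Vikram:1, Wes:2. Sum = 10.
n = 7, so closeness = 6/10 = 3/5.

3/5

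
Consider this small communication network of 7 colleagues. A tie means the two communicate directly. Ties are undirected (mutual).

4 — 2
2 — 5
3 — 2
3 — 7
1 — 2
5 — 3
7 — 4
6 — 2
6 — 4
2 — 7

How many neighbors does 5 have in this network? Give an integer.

5 is directly tied to 2 and 3. That is 2 neighbors, so the degree of 5 is 2.

2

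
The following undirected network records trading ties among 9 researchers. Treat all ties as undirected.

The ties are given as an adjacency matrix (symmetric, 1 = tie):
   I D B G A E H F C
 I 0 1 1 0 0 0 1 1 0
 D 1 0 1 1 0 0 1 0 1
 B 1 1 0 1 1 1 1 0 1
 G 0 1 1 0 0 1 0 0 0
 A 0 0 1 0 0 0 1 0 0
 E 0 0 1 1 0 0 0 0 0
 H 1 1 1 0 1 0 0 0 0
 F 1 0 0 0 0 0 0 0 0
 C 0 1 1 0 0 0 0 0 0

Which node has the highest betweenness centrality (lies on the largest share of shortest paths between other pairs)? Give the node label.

Unnormalized betweenness of each node: A:0, B:25/2, C:0, D:7/2, E:0, F:0, G:1/2, H:3/2, I:7.
B has the largest value, 25/2, making it the main broker — the node through which the most shortest paths run.

B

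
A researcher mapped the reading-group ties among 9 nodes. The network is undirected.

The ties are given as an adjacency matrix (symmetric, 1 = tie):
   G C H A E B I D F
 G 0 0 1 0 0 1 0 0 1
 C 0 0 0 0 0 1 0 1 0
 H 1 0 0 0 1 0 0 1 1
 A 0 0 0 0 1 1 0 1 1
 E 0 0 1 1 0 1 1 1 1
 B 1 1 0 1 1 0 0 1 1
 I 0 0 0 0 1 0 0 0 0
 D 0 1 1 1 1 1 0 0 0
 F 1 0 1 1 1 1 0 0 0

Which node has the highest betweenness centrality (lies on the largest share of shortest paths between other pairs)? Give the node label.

E

Unnormalized betweenness of each node: A:1/4, B:65/12, C:0, D:37/12, E:47/6, F:7/4, G:1/4, H:17/12, I:0.
E has the largest value, 47/6, making it the main broker — the node through which the most shortest paths run.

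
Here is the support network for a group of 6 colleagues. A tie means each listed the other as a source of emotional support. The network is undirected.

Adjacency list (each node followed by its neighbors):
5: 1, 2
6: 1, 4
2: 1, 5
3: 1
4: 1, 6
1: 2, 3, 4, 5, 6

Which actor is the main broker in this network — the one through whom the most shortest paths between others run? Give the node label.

Unnormalized betweenness of each node: 1:8, 2:0, 3:0, 4:0, 5:0, 6:0.
1 has the largest value, 8, making it the main broker — the node through which the most shortest paths run.

1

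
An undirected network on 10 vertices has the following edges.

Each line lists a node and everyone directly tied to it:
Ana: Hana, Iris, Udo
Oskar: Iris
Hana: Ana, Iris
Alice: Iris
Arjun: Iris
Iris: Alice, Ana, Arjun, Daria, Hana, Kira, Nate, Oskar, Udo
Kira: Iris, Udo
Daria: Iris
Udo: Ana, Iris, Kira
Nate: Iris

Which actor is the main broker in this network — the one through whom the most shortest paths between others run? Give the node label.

Unnormalized betweenness of each node: Alice:0, Ana:1/2, Arjun:0, Daria:0, Hana:0, Iris:32, Kira:0, Nate:0, Oskar:0, Udo:1/2.
Iris has the largest value, 32, making it the main broker — the node through which the most shortest paths run.

Iris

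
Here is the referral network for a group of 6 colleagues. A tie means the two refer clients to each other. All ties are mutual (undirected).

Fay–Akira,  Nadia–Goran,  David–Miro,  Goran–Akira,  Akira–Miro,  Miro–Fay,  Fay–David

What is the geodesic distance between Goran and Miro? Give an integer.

2

One shortest route is Goran – Akira – Miro, which uses 2 edges, and Goran and Miro are not directly tied, so nothing shorter exists. So d(Goran,Miro) = 2.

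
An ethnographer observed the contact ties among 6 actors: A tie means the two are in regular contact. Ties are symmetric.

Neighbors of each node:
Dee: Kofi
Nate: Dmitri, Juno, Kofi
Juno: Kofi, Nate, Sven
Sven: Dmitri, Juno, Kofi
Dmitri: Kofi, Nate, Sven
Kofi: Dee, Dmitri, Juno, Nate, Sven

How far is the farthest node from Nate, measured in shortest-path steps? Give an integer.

Distances from Nate: Dee:2, Dmitri:1, Juno:1, Kofi:1, Sven:2.
The largest is 2 (to Sven and Dee), so the eccentricity of Nate is 2.

2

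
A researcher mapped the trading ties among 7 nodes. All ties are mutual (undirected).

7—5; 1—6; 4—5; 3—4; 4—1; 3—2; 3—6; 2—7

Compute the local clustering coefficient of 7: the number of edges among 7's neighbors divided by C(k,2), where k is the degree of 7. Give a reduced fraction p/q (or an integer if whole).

7's neighbors: 2 and 5 (k = 2).
Possible neighbor pairs: C(2,2) = 1. Edges among them: none → e = 0.
Clustering(7) = 0/1.

0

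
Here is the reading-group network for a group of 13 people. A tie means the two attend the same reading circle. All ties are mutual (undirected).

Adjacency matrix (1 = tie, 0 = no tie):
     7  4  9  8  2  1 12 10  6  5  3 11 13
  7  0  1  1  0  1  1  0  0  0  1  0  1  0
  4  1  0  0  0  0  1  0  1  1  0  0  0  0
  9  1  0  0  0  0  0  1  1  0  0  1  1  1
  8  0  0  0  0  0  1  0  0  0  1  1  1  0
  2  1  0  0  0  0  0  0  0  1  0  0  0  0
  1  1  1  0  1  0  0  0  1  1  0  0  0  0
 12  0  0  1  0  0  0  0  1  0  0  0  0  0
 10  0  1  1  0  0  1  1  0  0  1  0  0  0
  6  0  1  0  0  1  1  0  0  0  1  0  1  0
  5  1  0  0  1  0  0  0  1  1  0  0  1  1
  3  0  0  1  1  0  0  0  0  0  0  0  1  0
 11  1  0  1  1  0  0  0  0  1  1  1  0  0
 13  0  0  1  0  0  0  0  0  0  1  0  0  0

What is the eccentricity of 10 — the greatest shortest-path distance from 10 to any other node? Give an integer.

3

Distances from 10: 1:1, 2:3, 3:2, 4:1, 5:1, 6:2, 7:2, 8:2, 9:1, 11:2, 12:1, 13:2.
The largest is 3 (to 2), so the eccentricity of 10 is 3.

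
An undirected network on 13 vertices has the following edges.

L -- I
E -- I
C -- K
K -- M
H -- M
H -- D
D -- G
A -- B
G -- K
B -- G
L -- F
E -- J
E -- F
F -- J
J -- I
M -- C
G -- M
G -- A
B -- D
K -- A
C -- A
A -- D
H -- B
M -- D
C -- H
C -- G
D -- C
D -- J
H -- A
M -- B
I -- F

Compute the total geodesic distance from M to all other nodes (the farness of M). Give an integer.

Distances from M: A:2, B:1, C:1, D:1, E:3, F:3, G:1, H:1, I:3, J:2, K:1, L:4.
Sum = 2 + 1 + 1 + 1 + 3 + 3 + 1 + 1 + 3 + 2 + 1 + 4 = 23.

23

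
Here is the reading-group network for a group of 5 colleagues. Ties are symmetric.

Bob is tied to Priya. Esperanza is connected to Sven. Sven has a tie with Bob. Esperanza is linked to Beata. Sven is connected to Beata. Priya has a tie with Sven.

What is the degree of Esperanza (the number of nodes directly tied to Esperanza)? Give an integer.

Esperanza is directly tied to Beata and Sven. That is 2 neighbors, so the degree of Esperanza is 2.

2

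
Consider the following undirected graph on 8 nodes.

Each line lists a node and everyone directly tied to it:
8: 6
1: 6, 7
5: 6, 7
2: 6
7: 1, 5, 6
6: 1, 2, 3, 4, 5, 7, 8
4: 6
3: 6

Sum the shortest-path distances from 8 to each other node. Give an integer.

13

Distances from 8: 1:2, 2:2, 3:2, 4:2, 5:2, 6:1, 7:2.
Sum = 2 + 2 + 2 + 2 + 2 + 1 + 2 = 13.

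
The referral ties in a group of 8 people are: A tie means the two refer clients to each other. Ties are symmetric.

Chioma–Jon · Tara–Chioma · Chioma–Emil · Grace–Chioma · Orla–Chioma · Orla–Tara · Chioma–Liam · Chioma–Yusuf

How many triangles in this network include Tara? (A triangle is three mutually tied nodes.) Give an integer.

Tara's neighbors: Chioma and Orla.
Neighbor pairs that are themselves tied: Tara–Chioma–Orla. Each forms one triangle with Tara, for 1 in total.

1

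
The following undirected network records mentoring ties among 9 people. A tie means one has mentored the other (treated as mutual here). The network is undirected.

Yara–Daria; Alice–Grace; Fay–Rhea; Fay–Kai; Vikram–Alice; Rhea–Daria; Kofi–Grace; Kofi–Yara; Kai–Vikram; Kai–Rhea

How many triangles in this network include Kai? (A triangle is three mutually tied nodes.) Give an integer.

1

Kai's neighbors: Fay, Rhea, and Vikram.
Neighbor pairs that are themselves tied: Kai–Fay–Rhea. Each forms one triangle with Kai, for 1 in total.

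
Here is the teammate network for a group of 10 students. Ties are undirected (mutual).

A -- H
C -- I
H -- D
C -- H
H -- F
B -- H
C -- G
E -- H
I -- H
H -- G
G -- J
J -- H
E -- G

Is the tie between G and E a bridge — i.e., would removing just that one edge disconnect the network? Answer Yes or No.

No

Even without that edge, G still reaches E via G – H – E, so the network stays connected. Not a bridge.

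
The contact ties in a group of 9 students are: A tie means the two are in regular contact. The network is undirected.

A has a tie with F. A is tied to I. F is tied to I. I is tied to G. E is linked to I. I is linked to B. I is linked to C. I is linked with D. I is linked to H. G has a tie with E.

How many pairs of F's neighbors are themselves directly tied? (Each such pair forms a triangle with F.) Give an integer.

1

F's neighbors: A and I.
Neighbor pairs that are themselves tied: F–A–I. Each forms one triangle with F, for 1 in total.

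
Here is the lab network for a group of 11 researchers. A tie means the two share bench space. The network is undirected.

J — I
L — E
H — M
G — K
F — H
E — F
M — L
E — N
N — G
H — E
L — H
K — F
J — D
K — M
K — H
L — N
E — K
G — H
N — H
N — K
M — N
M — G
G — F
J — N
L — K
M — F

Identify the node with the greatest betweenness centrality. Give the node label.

N

Unnormalized betweenness of each node: D:0, E:21/20, F:9/20, G:4/5, H:7/4, I:0, J:17, K:7/4, L:1/5, M:13/10, N:217/10.
N has the largest value, 217/10, making it the main broker — the node through which the most shortest paths run.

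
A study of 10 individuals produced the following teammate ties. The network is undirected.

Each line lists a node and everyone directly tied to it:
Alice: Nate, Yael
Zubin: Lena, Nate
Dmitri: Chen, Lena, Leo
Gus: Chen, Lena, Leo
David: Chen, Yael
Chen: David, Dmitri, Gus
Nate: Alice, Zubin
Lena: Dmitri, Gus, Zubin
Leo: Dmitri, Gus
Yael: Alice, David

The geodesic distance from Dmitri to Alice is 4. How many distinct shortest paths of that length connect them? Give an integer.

2

The shortest distance is 4. The length-4 paths are: Dmitri–Lena–Zubin–Nate–Alice; Dmitri–Chen–David–Yael–Alice.
That gives 2 distinct shortest paths.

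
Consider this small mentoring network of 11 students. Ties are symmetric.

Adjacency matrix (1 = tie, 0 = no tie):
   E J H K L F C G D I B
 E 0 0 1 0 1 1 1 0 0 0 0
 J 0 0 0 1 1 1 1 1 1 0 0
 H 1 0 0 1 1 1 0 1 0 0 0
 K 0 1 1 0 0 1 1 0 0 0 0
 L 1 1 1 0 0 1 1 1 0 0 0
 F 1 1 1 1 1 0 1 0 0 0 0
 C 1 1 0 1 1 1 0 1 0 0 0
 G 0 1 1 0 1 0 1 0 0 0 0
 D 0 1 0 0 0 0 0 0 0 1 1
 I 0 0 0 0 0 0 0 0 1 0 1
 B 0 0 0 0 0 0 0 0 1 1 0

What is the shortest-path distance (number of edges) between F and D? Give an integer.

One shortest route is F – J – D, which uses 2 edges, and F and D are not directly tied, so nothing shorter exists. So d(F,D) = 2.

2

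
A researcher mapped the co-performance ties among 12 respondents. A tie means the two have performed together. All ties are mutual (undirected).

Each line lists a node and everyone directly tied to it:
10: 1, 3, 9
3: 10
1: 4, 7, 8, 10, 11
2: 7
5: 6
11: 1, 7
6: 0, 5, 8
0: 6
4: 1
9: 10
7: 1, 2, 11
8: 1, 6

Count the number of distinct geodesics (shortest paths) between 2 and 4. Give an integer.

1

The shortest distance is 3, and the only length-3 path is 2–7–1–4. So there is exactly 1 shortest path.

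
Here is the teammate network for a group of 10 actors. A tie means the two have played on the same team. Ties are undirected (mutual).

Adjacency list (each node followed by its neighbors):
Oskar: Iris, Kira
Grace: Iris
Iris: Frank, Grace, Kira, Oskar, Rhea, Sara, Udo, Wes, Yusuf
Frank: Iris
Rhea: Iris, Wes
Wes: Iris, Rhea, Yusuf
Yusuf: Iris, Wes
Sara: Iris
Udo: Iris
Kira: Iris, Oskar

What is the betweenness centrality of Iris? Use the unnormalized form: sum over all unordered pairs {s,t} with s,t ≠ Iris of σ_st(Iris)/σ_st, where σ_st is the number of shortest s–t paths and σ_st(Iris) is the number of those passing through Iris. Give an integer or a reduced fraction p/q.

65/2

Pairs whose geodesics pass through Iris — Frank–Sara: 1; Frank–Wes: 1; Frank–Kira: 1; Frank–Grace: 1; Frank–Oskar: 1; Frank–Rhea: 1; Frank–Udo: 1; Frank–Yusuf: 1; Sara–Wes: 1; Sara–Kira: 1; Sara–Grace: 1; Sara–Oskar: 1; Sara–Rhea: 1; Sara–Udo: 1 … (+19 more pairs).
All other pairs contribute 0.
Summing the contributions gives betweenness(Iris) = 65/2.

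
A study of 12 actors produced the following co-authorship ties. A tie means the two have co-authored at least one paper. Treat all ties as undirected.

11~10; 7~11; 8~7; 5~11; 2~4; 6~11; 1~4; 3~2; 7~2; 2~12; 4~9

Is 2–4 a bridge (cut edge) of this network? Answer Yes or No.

Yes

Without the 2–4 edge there is no alternate route between 2 and 4, so the network disconnects. It is a bridge.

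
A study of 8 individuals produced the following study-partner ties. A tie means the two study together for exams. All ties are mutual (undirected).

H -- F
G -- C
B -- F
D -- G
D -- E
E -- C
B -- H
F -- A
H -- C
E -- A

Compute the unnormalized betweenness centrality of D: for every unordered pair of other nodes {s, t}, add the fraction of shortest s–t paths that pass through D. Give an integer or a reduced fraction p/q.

Pairs whose geodesics pass through D — G–E: 1/2; G–A: 1/2.
All other pairs contribute 0.
Summing the contributions gives betweenness(D) = 1.

1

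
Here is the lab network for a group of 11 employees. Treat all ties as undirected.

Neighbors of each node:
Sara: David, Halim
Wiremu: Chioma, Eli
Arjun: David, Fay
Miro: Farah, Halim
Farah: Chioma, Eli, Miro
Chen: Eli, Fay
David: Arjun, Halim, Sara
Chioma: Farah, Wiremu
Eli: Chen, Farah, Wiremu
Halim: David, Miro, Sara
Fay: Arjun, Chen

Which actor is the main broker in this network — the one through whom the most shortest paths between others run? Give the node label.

Unnormalized betweenness of each node: Arjun:41/6, Chen:17/2, Chioma:7/3, David:47/6, Eli:77/6, Farah:46/3, Fay:15/2, Halim:23/2, Miro:25/2, Sara:0, Wiremu:11/6.
Farah has the largest value, 46/3, making it the main broker — the node through which the most shortest paths run.

Farah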